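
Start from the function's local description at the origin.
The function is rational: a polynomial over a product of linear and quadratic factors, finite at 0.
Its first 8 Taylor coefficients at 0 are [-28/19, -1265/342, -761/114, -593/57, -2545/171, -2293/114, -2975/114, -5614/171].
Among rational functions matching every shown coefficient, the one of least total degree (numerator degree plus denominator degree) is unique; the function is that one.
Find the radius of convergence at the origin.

No rational of total degree below 4 reproduces all 8 coefficients; solving the [1/3] Pade equations on them gives f(τ) = (28/19 - 13*τ/18)/(τ - 1)**3, whose expansion matches every shown term.
Denominator factor (τ - 1)^3: pole of order 3 at 1, modulus 1.
The radius of convergence is the smallest modulus among the singular points: 1.

The radius of convergence is 1.


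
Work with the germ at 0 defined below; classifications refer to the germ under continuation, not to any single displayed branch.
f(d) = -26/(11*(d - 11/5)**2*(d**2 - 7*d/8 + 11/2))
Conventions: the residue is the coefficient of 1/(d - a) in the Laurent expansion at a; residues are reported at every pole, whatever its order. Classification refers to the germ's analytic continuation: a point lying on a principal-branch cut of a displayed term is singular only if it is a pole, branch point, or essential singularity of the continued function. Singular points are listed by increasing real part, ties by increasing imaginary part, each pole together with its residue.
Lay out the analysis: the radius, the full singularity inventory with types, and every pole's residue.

Radius of convergence at 0: 11/5.
At (7/16) - ((3/16)*sqrt(151))*i: a pole of order 1; residue (-611000/10385793) + ((75400/58083509)*sqrt(151))*i.
At (7/16) + ((3/16)*sqrt(151))*i: a pole of order 1; residue (-611000/10385793) - ((75400/58083509)*sqrt(151))*i.
At 11/5: a pole of order 2; residue 1222000/10385793.

Denominator factor (d**2 - 7*d/8 + 11/2): discriminant -1359/64, complex-conjugate roots (7/16) + ((3/16)*sqrt(151))*i and (7/16) - ((3/16)*sqrt(151))*i; poles of order 1, moduli (1/2)*sqrt(22) and (1/2)*sqrt(22).
Denominator factor (d - 11/5)^2: pole of order 2 at 11/5, modulus 11/5.
The radius of convergence is the smallest modulus among the singular points: 11/5.
The factor d**2 - 7*d/8 + 11/2 splits as (d - a)(d - a') with a = (7/16) - ((3/16)*sqrt(151))*i, a' = (7/16) + ((3/16)*sqrt(151))*i. At the order-1 pole a set g(d) = (d - a)*f(d) = [-26/(11*(d - 11/5)**2)] / (d - a').
Simple pole: residue = g(a) at a = (7/16) - ((3/16)*sqrt(151))*i, which is (-611000/10385793) + ((75400/58083509)*sqrt(151))*i.
The factor d**2 - 7*d/8 + 11/2 splits as (d - a)(d - a') with a = (7/16) + ((3/16)*sqrt(151))*i, a' = (7/16) - ((3/16)*sqrt(151))*i. At the order-1 pole a set g(d) = (d - a)*f(d) = [-26/(11*(d - 11/5)**2)] / (d - a').
Simple pole: residue = g(a) at a = (7/16) + ((3/16)*sqrt(151))*i, which is (-611000/10385793) - ((75400/58083509)*sqrt(151))*i.
At the order-2 pole 11/5 set g(d) = (d - (11/5))^2*f(d) = -26/(11*(d**2 - 7*d/8 + 11/2)).
Order-2 pole: residue = g'(a); g'(11/5) = 1222000/10385793, so the residue is 1222000/10385793.
List the singular points by increasing real part (a conjugate pair: the negative imaginary part first).


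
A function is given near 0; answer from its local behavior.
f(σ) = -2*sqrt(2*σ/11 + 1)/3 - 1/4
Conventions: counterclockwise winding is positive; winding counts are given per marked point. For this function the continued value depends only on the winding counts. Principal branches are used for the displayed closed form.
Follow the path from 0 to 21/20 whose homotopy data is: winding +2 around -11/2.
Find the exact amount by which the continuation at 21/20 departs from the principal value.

The rational part is single-valued and drops out of the difference; each branch term changes only by its own monodromy.
(-2/3)*sqrt(1 - σ/(-11/2)): winding +2 is even, the square root returns to the same sheet, contribution 0.
Summing the contributions at σ = 21/20 gives 0.

Continued minus principal equals 0.


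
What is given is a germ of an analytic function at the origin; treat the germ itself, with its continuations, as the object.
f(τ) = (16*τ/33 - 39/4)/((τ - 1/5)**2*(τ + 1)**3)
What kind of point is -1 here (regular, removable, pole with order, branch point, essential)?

The denominator factor τ + 1 vanishes at -1 and appears to the power 3; the numerator there equals -1351/132, nonzero, and no other factor vanishes.
Hence a pole whose order is the multiplicity, 3.

The point is a pole of order 3.


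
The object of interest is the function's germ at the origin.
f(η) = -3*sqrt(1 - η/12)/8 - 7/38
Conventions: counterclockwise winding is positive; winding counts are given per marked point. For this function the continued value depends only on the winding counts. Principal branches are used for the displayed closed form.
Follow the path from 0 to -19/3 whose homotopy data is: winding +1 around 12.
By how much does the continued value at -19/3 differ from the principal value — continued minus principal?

The rational part is single-valued and drops out of the difference; each branch term changes only by its own monodromy.
(-3/8)*sqrt(1 - η/(12)): winding +1 is odd, the square root flips sign, contributing -2*(-3/8)*sqrt(1 - (-19/3)/(12)) = -2*(-3/8)*sqrt(55/36) = (1/8)*sqrt(55).
Summing the contributions at η = -19/3 gives (1/8)*sqrt(55).

Continued minus principal equals (1/8)*sqrt(55).


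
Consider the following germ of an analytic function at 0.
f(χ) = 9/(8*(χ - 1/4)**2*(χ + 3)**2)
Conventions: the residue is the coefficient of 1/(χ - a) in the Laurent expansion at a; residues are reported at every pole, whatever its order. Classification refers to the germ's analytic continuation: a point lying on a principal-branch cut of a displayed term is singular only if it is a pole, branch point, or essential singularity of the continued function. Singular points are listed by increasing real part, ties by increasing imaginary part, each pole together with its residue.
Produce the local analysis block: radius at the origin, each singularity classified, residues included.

Denominator factor (χ + 3)^2: pole of order 2 at -3, modulus 3.
Denominator factor (χ - 1/4)^2: pole of order 2 at 1/4, modulus 1/4.
The radius of convergence is the smallest modulus among the singular points: 1/4.
At the order-2 pole -3 set g(χ) = (χ - (-3))^2*f(χ) = 9/(8*(χ - 1/4)**2).
Order-2 pole: residue = g'(a); g'(-3) = 144/2197, so the residue is 144/2197.
At the order-2 pole 1/4 set g(χ) = (χ - (1/4))^2*f(χ) = 9/(8*(χ + 3)**2).
Order-2 pole: residue = g'(a); g'(1/4) = -144/2197, so the residue is -144/2197.
List the singular points by increasing real part (a conjugate pair: the negative imaginary part first).

Radius of convergence at 0: 1/4.
At -3: a pole of order 2; residue 144/2197.
At 1/4: a pole of order 2; residue -144/2197.


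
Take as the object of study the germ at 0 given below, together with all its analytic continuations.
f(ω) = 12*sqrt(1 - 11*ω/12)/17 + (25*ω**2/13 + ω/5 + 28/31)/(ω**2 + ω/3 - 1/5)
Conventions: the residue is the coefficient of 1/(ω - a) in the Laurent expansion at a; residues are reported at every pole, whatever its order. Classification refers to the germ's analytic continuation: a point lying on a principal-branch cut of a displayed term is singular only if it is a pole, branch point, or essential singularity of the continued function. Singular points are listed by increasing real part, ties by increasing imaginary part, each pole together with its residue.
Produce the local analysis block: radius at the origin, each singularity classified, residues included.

Radius of convergence at 0: -1/6 + (1/30)*sqrt(205).
At -1/6 - (1/30)*sqrt(205): a pole of order 1; residue -43/195 - (24688/247845)*sqrt(205).
At -1/6 + (1/30)*sqrt(205): a pole of order 1; residue -43/195 + (24688/247845)*sqrt(205).
At 12/11: an algebraic (square-root) branch point.

Denominator factor (ω**2 + ω/3 - 1/5): discriminant 41/45, real irrational roots -1/6 + (1/30)*sqrt(205) and -1/6 - (1/30)*sqrt(205); poles of order 1, moduli -1/6 + (1/30)*sqrt(205) and 1/6 + (1/30)*sqrt(205).
Branch term (12/17)*sqrt(1 - ω/(12/11)): its argument vanishes at ω = 12/11, a square-root branch point, modulus 12/11.
The radius of convergence is the smallest modulus among the singular points: -1/6 + (1/30)*sqrt(205).
The branch term is analytic at -1/6 - (1/30)*sqrt(205) and contributes nothing to the residue; only the rational part matters.
The factor ω**2 + ω/3 - 1/5 splits as (ω - a)(ω - a') with a = -1/6 - (1/30)*sqrt(205), a' = -1/6 + (1/30)*sqrt(205). At the order-1 pole a set g(ω) = (ω - a)*(rational part) = [25*ω**2/13 + ω/5 + 28/31] / (ω - a').
Simple pole: residue = g(a) at a = -1/6 - (1/30)*sqrt(205), which is -43/195 - (24688/247845)*sqrt(205).
The branch term is analytic at -1/6 + (1/30)*sqrt(205) and contributes nothing to the residue; only the rational part matters.
The factor ω**2 + ω/3 - 1/5 splits as (ω - a)(ω - a') with a = -1/6 + (1/30)*sqrt(205), a' = -1/6 - (1/30)*sqrt(205). At the order-1 pole a set g(ω) = (ω - a)*(rational part) = [25*ω**2/13 + ω/5 + 28/31] / (ω - a').
Simple pole: residue = g(a) at a = -1/6 + (1/30)*sqrt(205), which is -43/195 + (24688/247845)*sqrt(205).
List the singular points by increasing real part (a conjugate pair: the negative imaginary part first).


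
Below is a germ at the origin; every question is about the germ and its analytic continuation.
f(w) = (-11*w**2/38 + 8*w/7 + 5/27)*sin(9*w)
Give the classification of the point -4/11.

There is no denominator, hence no pole anywhere.
The factor sin(9*w) is entire.
So the germ continues analytically to -4/11.

The point is a regular point.


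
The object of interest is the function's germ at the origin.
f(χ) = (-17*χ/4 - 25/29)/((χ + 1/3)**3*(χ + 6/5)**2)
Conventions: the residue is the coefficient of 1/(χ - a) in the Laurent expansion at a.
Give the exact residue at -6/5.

At the order-2 pole -6/5 set g(χ) = (χ - (-6/5))^2*f(χ) = (-17*χ/4 - 25/29)/(χ + 1/3)**3.
Order-2 pole: residue = g'(a); g'(-6/5) = -53031375/3313076, so the residue is -53031375/3313076.

The residue is -53031375/3313076.


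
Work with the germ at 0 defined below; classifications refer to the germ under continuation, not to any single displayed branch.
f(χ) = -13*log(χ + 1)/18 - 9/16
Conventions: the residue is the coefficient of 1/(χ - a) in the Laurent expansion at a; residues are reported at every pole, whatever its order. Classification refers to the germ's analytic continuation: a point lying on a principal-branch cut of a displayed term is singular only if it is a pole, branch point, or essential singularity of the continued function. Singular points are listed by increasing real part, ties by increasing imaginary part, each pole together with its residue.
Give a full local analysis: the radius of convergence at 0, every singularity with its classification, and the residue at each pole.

Radius of convergence at 0: 1.
At -1: a logarithmic branch point.

Branch term (-13/18)*log(1 - χ/(-1)): its argument vanishes at χ = -1, a logarithmic branch point, modulus 1.
The radius of convergence is the smallest modulus among the singular points: 1.


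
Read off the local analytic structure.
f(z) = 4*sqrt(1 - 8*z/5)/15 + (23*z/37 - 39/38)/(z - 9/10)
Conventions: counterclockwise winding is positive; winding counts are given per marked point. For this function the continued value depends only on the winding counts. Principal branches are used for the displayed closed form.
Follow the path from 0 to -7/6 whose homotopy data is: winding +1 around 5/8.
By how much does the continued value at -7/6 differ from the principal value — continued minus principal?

The rational part is single-valued and drops out of the difference; each branch term changes only by its own monodromy.
(4/15)*sqrt(1 - z/(5/8)): winding +1 is odd, the square root flips sign, contributing -2*(4/15)*sqrt(1 - (-7/6)/(5/8)) = -2*(4/15)*sqrt(43/15) = -(8/225)*sqrt(645).
Summing the contributions at z = -7/6 gives -(8/225)*sqrt(645).

Continued minus principal equals -(8/225)*sqrt(645).


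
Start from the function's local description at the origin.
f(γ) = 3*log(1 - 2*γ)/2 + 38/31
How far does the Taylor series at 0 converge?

The radius of convergence is 1/2.

Branch term (3/2)*log(1 - γ/(1/2)): its argument vanishes at γ = 1/2, a logarithmic branch point, modulus 1/2.
The radius of convergence is the smallest modulus among the singular points: 1/2.


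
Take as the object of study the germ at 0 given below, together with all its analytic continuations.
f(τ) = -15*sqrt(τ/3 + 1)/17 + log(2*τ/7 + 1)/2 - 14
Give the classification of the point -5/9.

There is no denominator, hence no pole anywhere.
Branch term log(1 - τ/(-7/2)): argument at -5/9 is 53/63, nonzero, so -5/9 is not its branch point (a point on a principal cut is still regular for the continued germ).
Branch term sqrt(1 - τ/(-3)): argument at -5/9 is 22/27, nonzero, so -5/9 is not its branch point (a point on a principal cut is still regular for the continued germ).
So the germ continues analytically to -5/9.

The point is a regular point.


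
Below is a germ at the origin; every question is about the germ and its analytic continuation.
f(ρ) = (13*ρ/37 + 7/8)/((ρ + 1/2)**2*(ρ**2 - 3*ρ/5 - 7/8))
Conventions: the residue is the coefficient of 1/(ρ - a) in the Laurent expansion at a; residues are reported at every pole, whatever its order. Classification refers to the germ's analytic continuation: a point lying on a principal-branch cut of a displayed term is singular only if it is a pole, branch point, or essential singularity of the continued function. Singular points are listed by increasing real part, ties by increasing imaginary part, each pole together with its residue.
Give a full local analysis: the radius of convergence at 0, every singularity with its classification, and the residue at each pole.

Radius of convergence at 0: 1/2.
At 3/10 - (1/20)*sqrt(386): a pole of order 1; residue -29740/6253 - (305195/1206829)*sqrt(386).
At -1/2: a pole of order 2; residue 59480/6253.
At 3/10 + (1/20)*sqrt(386): a pole of order 1; residue -29740/6253 + (305195/1206829)*sqrt(386).


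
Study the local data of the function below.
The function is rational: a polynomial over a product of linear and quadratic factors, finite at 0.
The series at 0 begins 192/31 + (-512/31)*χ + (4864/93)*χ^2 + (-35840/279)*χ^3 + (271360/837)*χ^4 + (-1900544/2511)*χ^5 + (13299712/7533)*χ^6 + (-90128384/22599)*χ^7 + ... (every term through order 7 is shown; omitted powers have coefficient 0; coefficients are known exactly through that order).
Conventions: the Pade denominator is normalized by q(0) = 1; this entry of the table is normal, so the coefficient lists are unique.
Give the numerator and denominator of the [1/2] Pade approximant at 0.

Taylor coefficients needed (read off): a_0 = 192/31, a_1 = -512/31, a_2 = 4864/93, a_3 = -35840/279.
Write the denominator as Q(χ) = 1 + q1*χ + q2*χ^2. Requiring Q*f - P = O(χ^4) with deg P <= 1 kills the coefficients of χ^2..χ^3 in Q*f:
  χ^2: a_2 + q1*a_1 + q2*a_0 = 0, i.e. 4864/93 + (-512/31)*q1 + (192/31)*q2 = 0.
  χ^3: a_3 + q1*a_2 + q2*a_1 = 0, i.e. -35840/279 + (4864/93)*q1 + (-512/31)*q2 = 0.
Solving this linear system: q1 = -4/3, q2 = -12.
The numerator is Q*f truncated at degree 1: P0 = a_0 = 192/31; P1 = a_1 + q1*a_0 = -768/31.

The Pade approximant has numerator coefficients [192/31, -768/31]; denominator coefficients [1, -4/3, -12].


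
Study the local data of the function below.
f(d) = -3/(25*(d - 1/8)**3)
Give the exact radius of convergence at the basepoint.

Denominator factor (d - 1/8)^3: pole of order 3 at 1/8, modulus 1/8.
The radius of convergence is the smallest modulus among the singular points: 1/8.

The radius of convergence is 1/8.


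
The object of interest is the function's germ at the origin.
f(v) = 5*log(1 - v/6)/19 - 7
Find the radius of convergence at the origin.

Branch term (5/19)*log(1 - v/(6)): its argument vanishes at v = 6, a logarithmic branch point, modulus 6.
The radius of convergence is the smallest modulus among the singular points: 6.

The radius of convergence is 6.


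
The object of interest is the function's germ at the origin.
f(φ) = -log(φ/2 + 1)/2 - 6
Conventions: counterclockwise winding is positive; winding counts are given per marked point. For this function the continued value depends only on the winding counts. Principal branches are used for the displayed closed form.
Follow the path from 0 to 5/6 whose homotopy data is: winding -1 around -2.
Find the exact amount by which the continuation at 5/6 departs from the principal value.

Continued minus principal equals pi*i.

The rational part is single-valued and drops out of the difference; each branch term changes only by its own monodromy.
(-1/2)*log(1 - φ/(-2)): each positive loop around -2 adds 2*pi*i to the log, so winding -1 contributes (-1/2)*(-1)*2*pi*i = pi*i.
Summing the contributions at φ = 5/6 gives pi*i.


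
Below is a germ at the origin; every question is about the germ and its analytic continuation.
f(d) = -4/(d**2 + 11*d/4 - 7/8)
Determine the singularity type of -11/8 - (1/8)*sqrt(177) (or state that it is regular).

The denominator factor d**2 + 11*d/4 - 7/8 vanishes at -11/8 - (1/8)*sqrt(177) and appears to the power 1; the numerator there equals -4, nonzero, and no other factor vanishes.
Hence a pole whose order is the multiplicity, 1.

The point is a pole of order 1.


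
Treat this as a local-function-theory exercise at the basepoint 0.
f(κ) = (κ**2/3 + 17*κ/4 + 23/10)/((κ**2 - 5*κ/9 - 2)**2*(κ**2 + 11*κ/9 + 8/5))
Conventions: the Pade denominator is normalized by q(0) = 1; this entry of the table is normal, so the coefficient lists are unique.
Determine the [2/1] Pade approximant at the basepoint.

Taylor coefficients needed (expand at 0): a_0 = 23/64, a_1 = 875/4608, a_2 = -80933/331776, a_3 = 12570235/23887872.
Write the denominator as Q(κ) = 1 + q1*κ. Requiring Q*f - P = O(κ^4) with deg P <= 2 kills the coefficients of κ^3..κ^3 in Q*f:
  κ^3: a_3 + q1*a_2 = 0, i.e. 12570235/23887872 + (-80933/331776)*q1 = 0.
Solving this linear system: q1 = 12570235/5827176.
The numerator is Q*f truncated at degree 2: P0 = a_0 = 23/64; P1 = a_1 + q1*a_0 = 9998105/10359424; P2 = a_2 + q1*a_1 = 278050321/1678226688.

The Pade approximant has numerator coefficients [23/64, 9998105/10359424, 278050321/1678226688]; denominator coefficients [1, 12570235/5827176].


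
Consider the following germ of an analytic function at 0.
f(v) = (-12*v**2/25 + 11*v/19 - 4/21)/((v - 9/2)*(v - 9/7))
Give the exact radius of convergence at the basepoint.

Denominator factor (v - 9/2): pole of order 1 at 9/2, modulus 9/2.
Denominator factor (v - 9/7): pole of order 1 at 9/7, modulus 9/7.
The radius of convergence is the smallest modulus among the singular points: 9/7.

The radius of convergence is 9/7.


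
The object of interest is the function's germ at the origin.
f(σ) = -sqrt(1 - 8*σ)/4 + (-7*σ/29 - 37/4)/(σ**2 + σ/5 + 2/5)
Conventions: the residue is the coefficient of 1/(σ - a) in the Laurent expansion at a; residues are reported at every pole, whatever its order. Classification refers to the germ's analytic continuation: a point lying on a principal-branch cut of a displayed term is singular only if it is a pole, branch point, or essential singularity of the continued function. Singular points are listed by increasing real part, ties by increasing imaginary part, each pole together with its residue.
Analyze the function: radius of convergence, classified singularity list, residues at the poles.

Denominator factor (σ**2 + σ/5 + 2/5): discriminant -39/25, complex-conjugate roots (-1/10) + ((1/10)*sqrt(39))*i and (-1/10) - ((1/10)*sqrt(39))*i; poles of order 1, moduli (1/5)*sqrt(10) and (1/5)*sqrt(10).
Branch term (-1/4)*sqrt(1 - σ/(1/8)): its argument vanishes at σ = 1/8, a square-root branch point, modulus 1/8.
The radius of convergence is the smallest modulus among the singular points: 1/8.
The branch term is analytic at (-1/10) - ((1/10)*sqrt(39))*i and contributes nothing to the residue; only the rational part matters.
The factor σ**2 + σ/5 + 2/5 splits as (σ - a)(σ - a') with a = (-1/10) - ((1/10)*sqrt(39))*i, a' = (-1/10) + ((1/10)*sqrt(39))*i. At the order-1 pole a set g(σ) = (σ - a)*(rational part) = [-7*σ/29 - 37/4] / (σ - a').
Simple pole: residue = g(a) at a = (-1/10) - ((1/10)*sqrt(39))*i, which is (-7/58) - ((5351/4524)*sqrt(39))*i.
The branch term is analytic at (-1/10) + ((1/10)*sqrt(39))*i and contributes nothing to the residue; only the rational part matters.
The factor σ**2 + σ/5 + 2/5 splits as (σ - a)(σ - a') with a = (-1/10) + ((1/10)*sqrt(39))*i, a' = (-1/10) - ((1/10)*sqrt(39))*i. At the order-1 pole a set g(σ) = (σ - a)*(rational part) = [-7*σ/29 - 37/4] / (σ - a').
Simple pole: residue = g(a) at a = (-1/10) + ((1/10)*sqrt(39))*i, which is (-7/58) + ((5351/4524)*sqrt(39))*i.
List the singular points by increasing real part (a conjugate pair: the negative imaginary part first).

Radius of convergence at 0: 1/8.
At (-1/10) - ((1/10)*sqrt(39))*i: a pole of order 1; residue (-7/58) - ((5351/4524)*sqrt(39))*i.
At (-1/10) + ((1/10)*sqrt(39))*i: a pole of order 1; residue (-7/58) + ((5351/4524)*sqrt(39))*i.
At 1/8: an algebraic (square-root) branch point.


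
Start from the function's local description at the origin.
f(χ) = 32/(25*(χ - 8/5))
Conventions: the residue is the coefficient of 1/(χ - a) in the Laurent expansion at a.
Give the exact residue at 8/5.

At the order-1 pole 8/5 set g(χ) = (χ - (8/5))*f(χ) = 32/25.
Simple pole: residue = g(a) at a = 8/5, which is 32/25.

The residue is 32/25.


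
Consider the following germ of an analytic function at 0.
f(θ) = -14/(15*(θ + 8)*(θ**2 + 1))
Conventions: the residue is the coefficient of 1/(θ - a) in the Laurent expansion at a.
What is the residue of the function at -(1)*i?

The factor θ**2 + 1 splits as (θ - a)(θ - a') with a = -(1)*i, a' = (1)*i. At the order-1 pole a set g(θ) = (θ - a)*f(θ) = [-14/(15*(θ + 8))] / (θ - a').
Simple pole: residue = g(a) at a = -(1)*i, which is (7/975) - (56/975)*i.

The residue is (7/975) - (56/975)*i.


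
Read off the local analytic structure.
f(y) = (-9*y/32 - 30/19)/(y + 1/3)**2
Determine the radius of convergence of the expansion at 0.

The radius of convergence is 1/3.

Denominator factor (y + 1/3)^2: pole of order 2 at -1/3, modulus 1/3.
The radius of convergence is the smallest modulus among the singular points: 1/3.


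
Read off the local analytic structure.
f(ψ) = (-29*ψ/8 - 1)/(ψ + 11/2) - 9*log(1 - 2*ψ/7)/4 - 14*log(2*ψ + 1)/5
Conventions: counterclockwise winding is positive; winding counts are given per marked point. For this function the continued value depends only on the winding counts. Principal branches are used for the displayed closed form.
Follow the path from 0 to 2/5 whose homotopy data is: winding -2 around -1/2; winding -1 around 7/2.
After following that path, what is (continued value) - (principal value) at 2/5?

The rational part is single-valued and drops out of the difference; each branch term changes only by its own monodromy.
(-14/5)*log(1 - ψ/(-1/2)): each positive loop around -1/2 adds 2*pi*i to the log, so winding -2 contributes (-14/5)*(-2)*2*pi*i = (56/5)*pi*i.
(-9/4)*log(1 - ψ/(7/2)): each positive loop around 7/2 adds 2*pi*i to the log, so winding -1 contributes (-9/4)*(-1)*2*pi*i = (9/2)*pi*i.
Summing the contributions at ψ = 2/5 gives (157/10)*pi*i.

Continued minus principal equals (157/10)*pi*i.


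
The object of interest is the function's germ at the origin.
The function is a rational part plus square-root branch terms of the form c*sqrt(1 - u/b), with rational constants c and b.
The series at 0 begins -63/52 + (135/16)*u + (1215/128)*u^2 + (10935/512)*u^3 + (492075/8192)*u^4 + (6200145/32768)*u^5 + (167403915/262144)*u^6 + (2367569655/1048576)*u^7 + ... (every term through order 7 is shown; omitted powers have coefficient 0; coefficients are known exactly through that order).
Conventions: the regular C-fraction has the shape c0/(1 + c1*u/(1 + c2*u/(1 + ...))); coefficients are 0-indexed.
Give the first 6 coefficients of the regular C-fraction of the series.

The regular C-fraction coefficients are [-63/52, 195/28, -453/56, -189/1208, -2529/1208, -1359/2248].

Taylor coefficients (read off): a_0 = -63/52, a_1 = 135/16, a_2 = 1215/128, a_3 = 10935/512, a_4 = 492075/8192, a_5 = 6200145/32768.
c0 = a_0 = -63/52. Peel one level at a time: if S = 1 + c*u/S' with S'(0) = 1, then c is the u-coefficient of S and S' = c*u/(S - 1).
S_1 = c0/f = 1 + (195/28)*u + (88335/1568)*u^2 + ...; c1 = 195/28.
S_2 = c1*u/(S_1 - 1) = 1 + (-453/56)*u + (-81/64)*u^2 + ...; c2 = -453/56.
S_3 = c2*u/(S_2 - 1) = 1 + (-189/1208)*u + (-477981/1459264)*u^2 + ...; c3 = -189/1208.
S_4 = c3*u/(S_3 - 1) = 1 + (-2529/1208)*u + (-81/64)*u^2 + ...; c4 = -2529/1208.
S_5 = c4*u/(S_4 - 1) = 1 + (-1359/2248)*u + ...; c5 = -1359/2248.


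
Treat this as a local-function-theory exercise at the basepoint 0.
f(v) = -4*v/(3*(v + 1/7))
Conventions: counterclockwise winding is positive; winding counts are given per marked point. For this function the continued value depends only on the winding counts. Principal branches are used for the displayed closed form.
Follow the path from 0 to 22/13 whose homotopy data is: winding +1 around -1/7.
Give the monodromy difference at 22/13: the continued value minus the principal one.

Continued minus principal equals 0.

The function is rational, hence single-valued: continuing it around any pole returns the same value, so the difference is 0.


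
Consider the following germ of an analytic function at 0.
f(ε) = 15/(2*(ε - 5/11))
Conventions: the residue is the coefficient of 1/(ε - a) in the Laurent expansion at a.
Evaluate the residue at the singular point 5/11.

The residue is 15/2.

At the order-1 pole 5/11 set g(ε) = (ε - (5/11))*f(ε) = 15/2.
Simple pole: residue = g(a) at a = 5/11, which is 15/2.


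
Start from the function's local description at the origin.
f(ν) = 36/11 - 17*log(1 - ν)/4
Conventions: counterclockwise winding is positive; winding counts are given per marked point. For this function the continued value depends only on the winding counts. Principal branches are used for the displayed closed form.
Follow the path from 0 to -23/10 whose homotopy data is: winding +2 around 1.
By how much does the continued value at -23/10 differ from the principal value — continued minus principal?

The rational part is single-valued and drops out of the difference; each branch term changes only by its own monodromy.
(-17/4)*log(1 - ν/(1)): each positive loop around 1 adds 2*pi*i to the log, so winding +2 contributes (-17/4)*(2)*2*pi*i = -(17)*pi*i.
Summing the contributions at ν = -23/10 gives -(17)*pi*i.

Continued minus principal equals -(17)*pi*i.


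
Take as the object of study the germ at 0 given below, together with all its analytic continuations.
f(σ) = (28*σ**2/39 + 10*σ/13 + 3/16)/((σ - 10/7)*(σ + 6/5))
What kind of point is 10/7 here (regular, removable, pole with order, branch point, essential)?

The point is a pole of order 1.

The denominator factor σ - 10/7 vanishes at 10/7 and appears to the power 1; the numerator there equals 1717/624, nonzero, and no other factor vanishes.
Hence a pole whose order is the multiplicity, 1.


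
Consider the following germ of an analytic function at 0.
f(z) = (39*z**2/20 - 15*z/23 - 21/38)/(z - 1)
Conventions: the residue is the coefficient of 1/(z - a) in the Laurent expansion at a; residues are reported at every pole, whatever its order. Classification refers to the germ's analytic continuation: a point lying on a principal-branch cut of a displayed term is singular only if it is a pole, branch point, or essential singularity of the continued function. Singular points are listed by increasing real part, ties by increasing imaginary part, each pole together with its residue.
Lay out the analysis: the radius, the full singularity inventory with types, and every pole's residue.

Denominator factor (z - 1): pole of order 1 at 1, modulus 1.
The radius of convergence is the smallest modulus among the singular points: 1.
At the order-1 pole 1 set g(z) = (z - (1))*f(z) = 39*z**2/20 - 15*z/23 - 21/38.
Simple pole: residue = g(a) at a = 1, which is 6513/8740.

Radius of convergence at 0: 1.
At 1: a pole of order 1; residue 6513/8740.


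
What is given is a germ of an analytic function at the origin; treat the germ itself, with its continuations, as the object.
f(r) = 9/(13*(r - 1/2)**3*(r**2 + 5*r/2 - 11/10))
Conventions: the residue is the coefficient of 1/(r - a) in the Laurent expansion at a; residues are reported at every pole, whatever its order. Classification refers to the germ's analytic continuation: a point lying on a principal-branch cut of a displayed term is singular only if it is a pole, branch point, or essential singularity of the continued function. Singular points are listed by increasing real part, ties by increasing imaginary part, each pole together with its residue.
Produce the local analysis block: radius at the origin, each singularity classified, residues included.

Denominator factor (r - 1/2)^3: pole of order 3 at 1/2, modulus 1/2.
Denominator factor (r**2 + 5*r/2 - 11/10): discriminant 213/20, real irrational roots -5/4 + (1/20)*sqrt(1065) and -5/4 - (1/20)*sqrt(1065); poles of order 1, moduli -5/4 + (1/20)*sqrt(1065) and 5/4 + (1/20)*sqrt(1065).
The radius of convergence is the smallest modulus among the singular points: -5/4 + (1/20)*sqrt(1065).
The factor r**2 + 5*r/2 - 11/10 splits as (r - a)(r - a') with a = -5/4 - (1/20)*sqrt(1065), a' = -5/4 + (1/20)*sqrt(1065). At the order-1 pole a set g(r) = (r - a)*f(r) = [9/(13*(r - 1/2)**3)] / (r - a').
Simple pole: residue = g(a) at a = -5/4 - (1/20)*sqrt(1065), which is -53325/832 + (8925/4544)*sqrt(1065).
The factor r**2 + 5*r/2 - 11/10 splits as (r - a)(r - a') with a = -5/4 + (1/20)*sqrt(1065), a' = -5/4 - (1/20)*sqrt(1065). At the order-1 pole a set g(r) = (r - a)*f(r) = [9/(13*(r - 1/2)**3)] / (r - a').
Simple pole: residue = g(a) at a = -5/4 + (1/20)*sqrt(1065), which is -53325/832 - (8925/4544)*sqrt(1065).
At the order-3 pole 1/2 set g(r) = (r - (1/2))^3*f(r) = 9/(13*(r**2 + 5*r/2 - 11/10)).
Order-3 pole: residue = g''(a)/2; g''(1/2) = 53325/208, so the residue is 53325/416.
List the singular points by increasing real part (a conjugate pair: the negative imaginary part first).

Radius of convergence at 0: -5/4 + (1/20)*sqrt(1065).
At -5/4 - (1/20)*sqrt(1065): a pole of order 1; residue -53325/832 + (8925/4544)*sqrt(1065).
At -5/4 + (1/20)*sqrt(1065): a pole of order 1; residue -53325/832 - (8925/4544)*sqrt(1065).
At 1/2: a pole of order 3; residue 53325/416.


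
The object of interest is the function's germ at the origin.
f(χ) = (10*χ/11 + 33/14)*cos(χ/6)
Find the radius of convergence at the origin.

The radius of convergence is infinite.

The factor cos(χ/6) is entire and contributes no finite singular point.
The polynomial part has no poles.
No finite singular points: the Taylor series at 0 converges everywhere.


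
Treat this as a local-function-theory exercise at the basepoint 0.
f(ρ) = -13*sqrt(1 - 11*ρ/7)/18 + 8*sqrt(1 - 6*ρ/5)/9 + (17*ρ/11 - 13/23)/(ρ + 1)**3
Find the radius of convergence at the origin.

Denominator factor (ρ + 1)^3: pole of order 3 at -1, modulus 1.
Branch term (8/9)*sqrt(1 - ρ/(5/6)): its argument vanishes at ρ = 5/6, a square-root branch point, modulus 5/6.
Branch term (-13/18)*sqrt(1 - ρ/(7/11)): its argument vanishes at ρ = 7/11, a square-root branch point, modulus 7/11.
The radius of convergence is the smallest modulus among the singular points: 7/11.

The radius of convergence is 7/11.


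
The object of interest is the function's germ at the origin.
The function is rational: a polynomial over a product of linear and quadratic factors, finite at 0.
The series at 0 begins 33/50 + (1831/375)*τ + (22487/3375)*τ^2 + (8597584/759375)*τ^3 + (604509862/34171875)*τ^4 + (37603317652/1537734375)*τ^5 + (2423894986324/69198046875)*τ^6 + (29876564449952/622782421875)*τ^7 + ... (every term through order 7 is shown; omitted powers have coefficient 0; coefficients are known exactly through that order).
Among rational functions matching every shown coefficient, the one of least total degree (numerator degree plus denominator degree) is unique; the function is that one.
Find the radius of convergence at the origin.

The radius of convergence is 5/6.

No rational of total degree below 5 reproduces all 8 coefficients; solving the [1/4] Pade equations on them gives f(τ) = (21*τ/5 + 11/16)/((τ - 5/6)**2*(τ**2 + 5*τ/3 + 3/2)), whose expansion matches every shown term.
Denominator factor (τ**2 + 5*τ/3 + 3/2): discriminant -29/9, complex-conjugate roots (-5/6) + ((1/6)*sqrt(29))*i and (-5/6) - ((1/6)*sqrt(29))*i; poles of order 1, moduli (1/2)*sqrt(6) and (1/2)*sqrt(6).
Denominator factor (τ - 5/6)^2: pole of order 2 at 5/6, modulus 5/6.
The radius of convergence is the smallest modulus among the singular points: 5/6.


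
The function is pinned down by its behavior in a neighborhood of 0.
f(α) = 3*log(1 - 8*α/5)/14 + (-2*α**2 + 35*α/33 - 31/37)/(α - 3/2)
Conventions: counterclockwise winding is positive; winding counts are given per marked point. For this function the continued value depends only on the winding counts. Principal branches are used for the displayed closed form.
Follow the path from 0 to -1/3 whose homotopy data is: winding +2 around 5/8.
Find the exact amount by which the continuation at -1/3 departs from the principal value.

The rational part is single-valued and drops out of the difference; each branch term changes only by its own monodromy.
(3/14)*log(1 - α/(5/8)): each positive loop around 5/8 adds 2*pi*i to the log, so winding +2 contributes (3/14)*(2)*2*pi*i = (6/7)*pi*i.
Summing the contributions at α = -1/3 gives (6/7)*pi*i.

Continued minus principal equals (6/7)*pi*i.


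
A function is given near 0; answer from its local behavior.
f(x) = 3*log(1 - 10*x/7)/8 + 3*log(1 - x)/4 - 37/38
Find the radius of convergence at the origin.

Branch term (3/4)*log(1 - x/(1)): its argument vanishes at x = 1, a logarithmic branch point, modulus 1.
Branch term (3/8)*log(1 - x/(7/10)): its argument vanishes at x = 7/10, a logarithmic branch point, modulus 7/10.
The radius of convergence is the smallest modulus among the singular points: 7/10.

The radius of convergence is 7/10.


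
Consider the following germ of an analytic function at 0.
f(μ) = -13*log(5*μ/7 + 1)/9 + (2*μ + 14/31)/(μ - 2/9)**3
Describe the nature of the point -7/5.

The term (-13/9)*log(1 - μ/(-7/5)) has argument 1 - -7/5/(-7/5) = 0 at -7/5: a logarithmic (infinitely-sheeted) branch point; the remaining terms are analytic or single-valued there.

The point is a logarithmic branch point.


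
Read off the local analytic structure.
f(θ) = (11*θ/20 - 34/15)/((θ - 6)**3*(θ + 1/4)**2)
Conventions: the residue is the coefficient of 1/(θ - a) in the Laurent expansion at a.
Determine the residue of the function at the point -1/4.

At the order-2 pole -1/4 set g(θ) = (θ - (-1/4))^2*f(θ) = (11*θ/20 - 34/15)/(θ - 6)**3.
Order-2 pole: residue = g'(a); g'(-1/4) = 4832/1953125, so the residue is 4832/1953125.

The residue is 4832/1953125.


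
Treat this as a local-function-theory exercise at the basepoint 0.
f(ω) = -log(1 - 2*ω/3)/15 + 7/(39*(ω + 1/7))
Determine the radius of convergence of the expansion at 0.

Denominator factor (ω + 1/7): pole of order 1 at -1/7, modulus 1/7.
Branch term (-1/15)*log(1 - ω/(3/2)): its argument vanishes at ω = 3/2, a logarithmic branch point, modulus 3/2.
The radius of convergence is the smallest modulus among the singular points: 1/7.

The radius of convergence is 1/7.


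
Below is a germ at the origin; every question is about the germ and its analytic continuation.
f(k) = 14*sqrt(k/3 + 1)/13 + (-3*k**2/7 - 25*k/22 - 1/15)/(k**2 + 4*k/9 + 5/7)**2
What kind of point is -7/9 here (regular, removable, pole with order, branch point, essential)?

The point is a regular point.

Denominator factors: k**2 + 4*k/9 + 5/7 = 184/189 at k = -7/9 — none vanishes.
Branch term sqrt(1 - k/(-3)): argument at -7/9 is 20/27, nonzero, so -7/9 is not its branch point (a point on a principal cut is still regular for the continued germ).
So the germ continues analytically to -7/9.


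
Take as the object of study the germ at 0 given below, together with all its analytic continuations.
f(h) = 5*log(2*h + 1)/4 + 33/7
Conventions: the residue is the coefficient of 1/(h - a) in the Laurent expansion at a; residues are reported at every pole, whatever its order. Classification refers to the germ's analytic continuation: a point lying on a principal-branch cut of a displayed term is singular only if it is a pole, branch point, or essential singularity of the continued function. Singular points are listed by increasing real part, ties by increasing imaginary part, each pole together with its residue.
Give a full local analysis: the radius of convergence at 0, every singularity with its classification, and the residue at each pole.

Branch term (5/4)*log(1 - h/(-1/2)): its argument vanishes at h = -1/2, a logarithmic branch point, modulus 1/2.
The radius of convergence is the smallest modulus among the singular points: 1/2.

Radius of convergence at 0: 1/2.
At -1/2: a logarithmic branch point.


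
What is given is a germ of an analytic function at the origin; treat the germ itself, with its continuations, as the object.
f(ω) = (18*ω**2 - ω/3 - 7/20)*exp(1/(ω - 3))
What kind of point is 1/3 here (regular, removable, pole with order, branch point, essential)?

There is no denominator, hence no pole anywhere.
The essential point of exp(1/(ω - (3))) is 3, not 1/3.
So the germ continues analytically to 1/3.

The point is a regular point.


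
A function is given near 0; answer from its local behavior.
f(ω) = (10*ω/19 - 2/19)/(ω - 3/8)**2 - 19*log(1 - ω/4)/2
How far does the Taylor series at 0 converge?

The radius of convergence is 3/8.

Denominator factor (ω - 3/8)^2: pole of order 2 at 3/8, modulus 3/8.
Branch term (-19/2)*log(1 - ω/(4)): its argument vanishes at ω = 4, a logarithmic branch point, modulus 4.
The radius of convergence is the smallest modulus among the singular points: 3/8.


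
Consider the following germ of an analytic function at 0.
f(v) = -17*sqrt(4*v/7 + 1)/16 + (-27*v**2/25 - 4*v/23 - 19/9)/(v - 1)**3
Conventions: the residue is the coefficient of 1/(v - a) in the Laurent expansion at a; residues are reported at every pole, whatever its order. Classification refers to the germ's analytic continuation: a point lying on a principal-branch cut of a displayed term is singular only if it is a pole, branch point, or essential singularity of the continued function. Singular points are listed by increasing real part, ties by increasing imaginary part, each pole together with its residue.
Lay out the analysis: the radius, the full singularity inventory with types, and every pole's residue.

Radius of convergence at 0: 1.
At -7/4: an algebraic (square-root) branch point.
At 1: a pole of order 3; residue -27/25.

Denominator factor (v - 1)^3: pole of order 3 at 1, modulus 1.
Branch term (-17/16)*sqrt(1 - v/(-7/4)): its argument vanishes at v = -7/4, a square-root branch point, modulus 7/4.
The radius of convergence is the smallest modulus among the singular points: 1.
The branch term is analytic at 1 and contributes nothing to the residue; only the rational part matters.
At the order-3 pole 1 set g(v) = (v - (1))^3*(rational part) = -27*v**2/25 - 4*v/23 - 19/9.
Order-3 pole: residue = g''(a)/2; g''(1) = -54/25, so the residue is -27/25.
List the singular points by increasing real part (a conjugate pair: the negative imaginary part first).


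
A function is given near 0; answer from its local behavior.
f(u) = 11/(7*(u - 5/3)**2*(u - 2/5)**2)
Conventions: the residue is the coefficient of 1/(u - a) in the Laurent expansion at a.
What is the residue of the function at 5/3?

At the order-2 pole 5/3 set g(u) = (u - (5/3))^2*f(u) = 11/(7*(u - 2/5)**2).
Order-2 pole: residue = g'(a); g'(5/3) = -74250/48013, so the residue is -74250/48013.

The residue is -74250/48013.
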